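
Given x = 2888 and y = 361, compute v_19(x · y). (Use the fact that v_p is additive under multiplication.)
v_19(1042568) = 4

v_p(x) = 2 (factor: 2888 = 19^2 · 8); v_p(y) = 2 (factor: 361 = 19^2 · 1). Additivity: v_p(xy) = v_p(x) + v_p(y) = 2 + 2 = 4. (Direct check: xy = 1042568 = 19^4 · (8).)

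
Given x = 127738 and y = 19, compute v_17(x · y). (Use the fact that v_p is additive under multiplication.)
v_17(2427022) = 3

v_p(x) = 3 (factor: 127738 = 17^3 · 26); v_p(y) = 0 (factor: 19 = 17^0 · 19). Additivity: v_p(xy) = v_p(x) + v_p(y) = 3 + 0 = 3. (Direct check: xy = 2427022 = 17^3 · (494).)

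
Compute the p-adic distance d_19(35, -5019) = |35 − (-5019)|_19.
d_19(35, -5019) = 1/361

Step 1 — x − y = 35 − (-5019) = 5054. Step 2 — v_19(5054) = 2 (factor: 5054 = (19^2 · 14); the sign does not affect v_p). Step 3 — |x − y|_19 = 19^{-2} = 1/361.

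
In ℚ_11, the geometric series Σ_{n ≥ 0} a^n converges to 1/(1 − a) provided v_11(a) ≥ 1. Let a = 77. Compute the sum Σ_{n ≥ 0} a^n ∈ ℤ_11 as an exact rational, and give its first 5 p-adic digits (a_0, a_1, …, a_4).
Σ a^n = 1/(1 − a) = -1/76;  first 5 digits = (1, 7, 5, 6, 1)

v_11(a) = 1 ≥ 1, so the series converges in ℤ_11 to 1/(1 − a) = 1/(1 − 77) = -1/76. Expand this rational in ℤ_11: compute digits iteratively via d_i = x_i mod 11, x_{i+1} = (x_i − d_i)/11. The first 5 digits are (1, 7, 5, 6, 1).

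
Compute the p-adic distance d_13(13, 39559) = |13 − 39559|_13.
d_13(13, 39559) = 1/2197

Step 1 — x − y = 13 − 39559 = -39546. Step 2 — v_13(-39546) = 3 (factor: -39546 = −(13^3 · 18); the sign does not affect v_p). Step 3 — |x − y|_13 = 13^{-3} = 1/2197.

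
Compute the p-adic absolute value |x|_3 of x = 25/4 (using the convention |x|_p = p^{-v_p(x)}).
|25/4|_3 = 1

Step 1 — compute v_3(x) by factoring powers of 3 out of the numerator and denominator: v_3(25/4) = 0. Step 2 — apply |x|_p = p^{-v_p(x)} = 3^{0} = 1.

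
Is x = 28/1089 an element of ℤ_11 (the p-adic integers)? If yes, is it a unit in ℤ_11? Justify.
x ∉ ℤ_11 (v_11(x) = -2 < 0)

ℤ_11 = {x ∈ ℚ_11 : v_11(x) ≥ 0} and ℤ_11^× = {x ∈ ℤ_11 : v_11(x) = 0}. Here v_11(28/1089) = v_11(num) − v_11(den) = -2; compare against these criteria.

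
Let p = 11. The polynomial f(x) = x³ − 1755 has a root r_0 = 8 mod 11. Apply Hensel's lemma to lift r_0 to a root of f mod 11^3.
r_2 = 184 (mod 1331)

Hensel: r_{i+1} = r_i − f(r_i)/f′(r_i) mod 11^{i+2}, where f′(x) = 3x². Iterate:
  r_0 = 8 (mod 11)
  r_1 = 63 (mod 121)
  r_2 = 184 (mod 1331)
Final: r = 184 with f(r) ≡ 0 mod 11^3.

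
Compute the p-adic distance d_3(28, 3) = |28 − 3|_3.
d_3(28, 3) = 1

Step 1 — x − y = 28 − 3 = 25. Step 2 — v_3(25) = 0 (factor: 25 = (3^0 · 25); the sign does not affect v_p). Step 3 — |x − y|_3 = 3^{0} = 1.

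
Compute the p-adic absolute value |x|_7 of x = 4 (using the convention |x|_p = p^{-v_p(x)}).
|4|_7 = 1

Step 1 — compute v_7(x) by factoring powers of 7 out of the numerator and denominator: v_7(4) = 0. Step 2 — apply |x|_p = p^{-v_p(x)} = 7^{0} = 1.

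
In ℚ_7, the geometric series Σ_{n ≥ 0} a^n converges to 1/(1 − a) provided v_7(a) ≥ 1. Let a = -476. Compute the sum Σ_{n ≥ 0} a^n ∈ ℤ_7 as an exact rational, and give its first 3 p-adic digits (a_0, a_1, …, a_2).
Σ a^n = 1/(1 − a) = 1/477;  first 3 digits = (1, 2, 1)

v_7(a) = 1 ≥ 1, so the series converges in ℤ_7 to 1/(1 − a) = 1/(1 − (-476)) = 1/477. Expand this rational in ℤ_7: compute digits iteratively via d_i = x_i mod 7, x_{i+1} = (x_i − d_i)/7. The first 3 digits are (1, 2, 1).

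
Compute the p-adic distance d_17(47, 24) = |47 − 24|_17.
d_17(47, 24) = 1

Step 1 — x − y = 47 − 24 = 23. Step 2 — v_17(23) = 0 (factor: 23 = (17^0 · 23); the sign does not affect v_p). Step 3 — |x − y|_17 = 17^{0} = 1.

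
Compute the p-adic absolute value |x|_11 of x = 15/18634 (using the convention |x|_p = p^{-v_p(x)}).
|15/18634|_11 = 1331

Step 1 — compute v_11(x) by factoring powers of 11 out of the numerator and denominator: v_11(15/18634) = -3. Step 2 — apply |x|_p = p^{-v_p(x)} = 11^{3} = 1331.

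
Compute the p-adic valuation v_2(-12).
v_2(-12) = 2

v_2(n) is the largest exponent k such that 2^k divides n. Factor out: -12 = -2^2 · 3. (Sign doesn't affect v_p.) So v_2(-12) = 2.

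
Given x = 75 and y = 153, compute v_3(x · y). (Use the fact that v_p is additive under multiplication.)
v_3(11475) = 3

v_p(x) = 1 (factor: 75 = 3^1 · 25); v_p(y) = 2 (factor: 153 = 3^2 · 17). Additivity: v_p(xy) = v_p(x) + v_p(y) = 1 + 2 = 3. (Direct check: xy = 11475 = 3^3 · (425).)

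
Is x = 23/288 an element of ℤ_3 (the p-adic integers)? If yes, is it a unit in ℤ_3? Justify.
x ∉ ℤ_3 (v_3(x) = -2 < 0)

ℤ_3 = {x ∈ ℚ_3 : v_3(x) ≥ 0} and ℤ_3^× = {x ∈ ℤ_3 : v_3(x) = 0}. Here v_3(23/288) = v_3(num) − v_3(den) = -2; compare against these criteria.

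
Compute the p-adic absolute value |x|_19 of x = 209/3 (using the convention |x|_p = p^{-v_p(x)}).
|209/3|_19 = 1/19

Step 1 — compute v_19(x) by factoring powers of 19 out of the numerator and denominator: v_19(209/3) = 1. Step 2 — apply |x|_p = p^{-v_p(x)} = 19^{-1} = 1/19.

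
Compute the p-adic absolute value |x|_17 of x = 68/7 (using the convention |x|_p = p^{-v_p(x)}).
|68/7|_17 = 1/17

Step 1 — compute v_17(x) by factoring powers of 17 out of the numerator and denominator: v_17(68/7) = 1. Step 2 — apply |x|_p = p^{-v_p(x)} = 17^{-1} = 1/17.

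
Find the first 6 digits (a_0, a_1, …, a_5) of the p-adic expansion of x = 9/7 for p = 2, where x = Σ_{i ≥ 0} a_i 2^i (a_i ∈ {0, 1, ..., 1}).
(a_0, …, a_5) = (1, 1, 1, 1, 0, 1)

v_2(9/7) = 0 (numerator and denominator both coprime to 2), so x ∈ ℤ_2^×. Compute digits iteratively via a_i = x_i mod 2, x_{i+1} = (x_i − a_i)/2, with x_0 = x:
  x_0 = 9/7;  a_0 = 1;  x_1 = (x_0 − 1)/2 = 1/7
  x_1 = 1/7;  a_1 = 1;  x_2 = (x_1 − 1)/2 = -3/7
  x_2 = -3/7;  a_2 = 1;  x_3 = (x_2 − 1)/2 = -5/7
  x_3 = -5/7;  a_3 = 1;  x_4 = (x_3 − 1)/2 = -6/7
  x_4 = -6/7;  a_4 = 0;  x_5 = (x_4 − 0)/2 = -3/7
  x_5 = -3/7;  a_5 = 1;  x_6 = (x_5 − 1)/2 = -5/7
Digits: (1, 1, 1, 1, 0, 1).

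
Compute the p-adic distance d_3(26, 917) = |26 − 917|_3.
d_3(26, 917) = 1/81

Step 1 — x − y = 26 − 917 = -891. Step 2 — v_3(-891) = 4 (factor: -891 = −(3^4 · 11); the sign does not affect v_p). Step 3 — |x − y|_3 = 3^{-4} = 1/81.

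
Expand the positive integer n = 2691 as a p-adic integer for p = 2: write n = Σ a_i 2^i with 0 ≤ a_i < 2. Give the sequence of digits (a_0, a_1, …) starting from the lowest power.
(a_0, a_1, …) = (1, 1, 0, 0, 0, 0, 0, 1, 0, 1, 0, 1)

Repeated division by 2 gives the digits low-to-high: 2691 = 1 + 1·2^1 + 1·2^7 + 1·2^9 + 1·2^11. Digit sequence: (1, 1, 0, 0, 0, 0, 0, 1, 0, 1, 0, 1).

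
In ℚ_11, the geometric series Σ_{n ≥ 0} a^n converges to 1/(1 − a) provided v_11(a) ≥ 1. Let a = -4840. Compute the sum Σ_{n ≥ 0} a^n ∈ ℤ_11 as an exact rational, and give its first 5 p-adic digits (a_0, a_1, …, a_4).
Σ a^n = 1/(1 − a) = 1/4841;  first 5 digits = (1, 0, 4, 7, 4)

v_11(a) = 2 ≥ 1, so the series converges in ℤ_11 to 1/(1 − a) = 1/(1 − (-4840)) = 1/4841. Expand this rational in ℤ_11: compute digits iteratively via d_i = x_i mod 11, x_{i+1} = (x_i − d_i)/11. The first 5 digits are (1, 0, 4, 7, 4).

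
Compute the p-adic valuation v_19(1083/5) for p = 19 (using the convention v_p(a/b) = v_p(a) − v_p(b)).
v_19(1083/5) = 2

Factor powers of 19 from the numerator and denominator of the reduced fraction: 1083 = 19^2 · 3 and 5 = 19^0 · 5. Apply v_p(a/b) = v_p(a) − v_p(b): v_19(1083/5) = 2 − 0 = 2.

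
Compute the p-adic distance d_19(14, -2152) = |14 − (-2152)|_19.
d_19(14, -2152) = 1/361

Step 1 — x − y = 14 − (-2152) = 2166. Step 2 — v_19(2166) = 2 (factor: 2166 = (19^2 · 6); the sign does not affect v_p). Step 3 — |x − y|_19 = 19^{-2} = 1/361.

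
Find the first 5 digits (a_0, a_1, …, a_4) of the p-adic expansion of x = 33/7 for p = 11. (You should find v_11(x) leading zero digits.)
(a_0, …, a_4) = (0, 2, 3, 6, 1)

v_11(33/7) = 1, so a_0 = ... = a_0 = 0. Factor out: x = 11^1 · u with u = 3/7 a unit in ℤ_11. Expand u iteratively via a_{v+i} = u_i mod 11, u_{i+1} = (u_i − a_{v+i})/11:
  u_0 = 3/7;  a_1 = 2;  u_1 = (u_0 − 2)/11 = -1/7
  u_1 = -1/7;  a_2 = 3;  u_2 = (u_1 − 3)/11 = -2/7
  u_2 = -2/7;  a_3 = 6;  u_3 = (u_2 − 6)/11 = -4/7
  u_3 = -4/7;  a_4 = 1;  u_4 = (u_3 − 1)/11 = -1/7
Digits: (0, 2, 3, 6, 1).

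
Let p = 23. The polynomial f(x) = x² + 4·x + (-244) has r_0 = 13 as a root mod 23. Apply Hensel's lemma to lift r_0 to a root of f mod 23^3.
r_2 = 10823 (mod 12167)

Hensel: r_{i+1} = r_i − f(r_i)·(f′(r_i))^{-1} mod 23^{i+2}, f′(x) = 2x + 4. Iterate:
  r_0 = 13 (mod 23)
  r_1 = 243 (mod 529)
  r_2 = 10823 (mod 12167)
Final: r = 10823 satisfies f(r) ≡ 0 mod 23^3.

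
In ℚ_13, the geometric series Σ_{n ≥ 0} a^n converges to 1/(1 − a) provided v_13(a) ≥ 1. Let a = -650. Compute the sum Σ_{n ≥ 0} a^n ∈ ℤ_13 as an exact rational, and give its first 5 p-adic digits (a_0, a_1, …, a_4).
Σ a^n = 1/(1 − a) = 1/651;  first 5 digits = (1, 2, 0, 5, 9)

v_13(a) = 1 ≥ 1, so the series converges in ℤ_13 to 1/(1 − a) = 1/(1 − (-650)) = 1/651. Expand this rational in ℤ_13: compute digits iteratively via d_i = x_i mod 13, x_{i+1} = (x_i − d_i)/13. The first 5 digits are (1, 2, 0, 5, 9).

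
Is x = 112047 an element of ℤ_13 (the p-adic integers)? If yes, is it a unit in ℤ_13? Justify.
x ∈ ℤ_13 but not a unit; v_13(x) = 3 > 0

ℤ_13 = {x ∈ ℚ_13 : v_13(x) ≥ 0} and ℤ_13^× = {x ∈ ℤ_13 : v_13(x) = 0}. Here v_13(112047) = v_13(num) − v_13(den) = 3; compare against these criteria.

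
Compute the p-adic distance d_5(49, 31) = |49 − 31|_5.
d_5(49, 31) = 1

Step 1 — x − y = 49 − 31 = 18. Step 2 — v_5(18) = 0 (factor: 18 = (5^0 · 18); the sign does not affect v_p). Step 3 — |x − y|_5 = 5^{0} = 1.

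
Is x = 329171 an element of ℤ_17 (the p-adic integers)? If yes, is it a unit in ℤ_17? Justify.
x ∈ ℤ_17 but not a unit; v_17(x) = 3 > 0

ℤ_17 = {x ∈ ℚ_17 : v_17(x) ≥ 0} and ℤ_17^× = {x ∈ ℤ_17 : v_17(x) = 0}. Here v_17(329171) = v_17(num) − v_17(den) = 3; compare against these criteria.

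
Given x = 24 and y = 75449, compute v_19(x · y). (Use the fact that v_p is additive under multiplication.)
v_19(1810776) = 3

v_p(x) = 0 (factor: 24 = 19^0 · 24); v_p(y) = 3 (factor: 75449 = 19^3 · 11). Additivity: v_p(xy) = v_p(x) + v_p(y) = 0 + 3 = 3. (Direct check: xy = 1810776 = 19^3 · (264).)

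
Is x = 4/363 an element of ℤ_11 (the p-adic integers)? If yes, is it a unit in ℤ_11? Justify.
x ∉ ℤ_11 (v_11(x) = -2 < 0)

ℤ_11 = {x ∈ ℚ_11 : v_11(x) ≥ 0} and ℤ_11^× = {x ∈ ℤ_11 : v_11(x) = 0}. Here v_11(4/363) = v_11(num) − v_11(den) = -2; compare against these criteria.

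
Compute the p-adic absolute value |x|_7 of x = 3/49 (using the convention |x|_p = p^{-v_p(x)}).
|3/49|_7 = 49

Step 1 — compute v_7(x) by factoring powers of 7 out of the numerator and denominator: v_7(3/49) = -2. Step 2 — apply |x|_p = p^{-v_p(x)} = 7^{2} = 49.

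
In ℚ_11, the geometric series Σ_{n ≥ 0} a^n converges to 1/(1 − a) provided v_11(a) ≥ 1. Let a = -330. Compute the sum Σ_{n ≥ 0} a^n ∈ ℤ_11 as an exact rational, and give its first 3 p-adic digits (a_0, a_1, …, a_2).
Σ a^n = 1/(1 − a) = 1/331;  first 3 digits = (1, 3, 6)

v_11(a) = 1 ≥ 1, so the series converges in ℤ_11 to 1/(1 − a) = 1/(1 − (-330)) = 1/331. Expand this rational in ℤ_11: compute digits iteratively via d_i = x_i mod 11, x_{i+1} = (x_i − d_i)/11. The first 3 digits are (1, 3, 6).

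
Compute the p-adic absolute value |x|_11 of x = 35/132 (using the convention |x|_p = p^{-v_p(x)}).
|35/132|_11 = 11

Step 1 — compute v_11(x) by factoring powers of 11 out of the numerator and denominator: v_11(35/132) = -1. Step 2 — apply |x|_p = p^{-v_p(x)} = 11^{1} = 11.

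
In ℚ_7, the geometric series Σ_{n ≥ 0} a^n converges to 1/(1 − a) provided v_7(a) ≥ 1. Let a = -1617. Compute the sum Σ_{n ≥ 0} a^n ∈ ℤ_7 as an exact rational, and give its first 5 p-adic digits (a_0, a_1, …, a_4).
Σ a^n = 1/(1 − a) = 1/1618;  first 5 digits = (1, 0, 2, 2, 3)

v_7(a) = 2 ≥ 1, so the series converges in ℤ_7 to 1/(1 − a) = 1/(1 − (-1617)) = 1/1618. Expand this rational in ℤ_7: compute digits iteratively via d_i = x_i mod 7, x_{i+1} = (x_i − d_i)/7. The first 5 digits are (1, 0, 2, 2, 3).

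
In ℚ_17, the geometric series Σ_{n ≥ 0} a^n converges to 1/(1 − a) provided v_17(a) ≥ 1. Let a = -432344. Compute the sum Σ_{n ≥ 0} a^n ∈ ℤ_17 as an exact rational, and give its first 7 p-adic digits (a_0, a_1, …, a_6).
Σ a^n = 1/(1 − a) = 1/432345;  first 7 digits = (1, 0, 0, 14, 11, 16, 8)

v_17(a) = 3 ≥ 1, so the series converges in ℤ_17 to 1/(1 − a) = 1/(1 − (-432344)) = 1/432345. Expand this rational in ℤ_17: compute digits iteratively via d_i = x_i mod 17, x_{i+1} = (x_i − d_i)/17. The first 7 digits are (1, 0, 0, 14, 11, 16, 8).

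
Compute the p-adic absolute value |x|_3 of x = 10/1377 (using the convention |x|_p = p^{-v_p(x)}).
|10/1377|_3 = 81

Step 1 — compute v_3(x) by factoring powers of 3 out of the numerator and denominator: v_3(10/1377) = -4. Step 2 — apply |x|_p = p^{-v_p(x)} = 3^{4} = 81.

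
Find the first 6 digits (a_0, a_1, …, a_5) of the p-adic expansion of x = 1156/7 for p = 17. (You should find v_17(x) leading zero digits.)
(a_0, …, a_5) = (0, 0, 3, 12, 9, 14)

v_17(1156/7) = 2, so a_0 = ... = a_1 = 0. Factor out: x = 17^2 · u with u = 4/7 a unit in ℤ_17. Expand u iteratively via a_{v+i} = u_i mod 17, u_{i+1} = (u_i − a_{v+i})/17:
  u_0 = 4/7;  a_2 = 3;  u_1 = (u_0 − 3)/17 = -1/7
  u_1 = -1/7;  a_3 = 12;  u_2 = (u_1 − 12)/17 = -5/7
  u_2 = -5/7;  a_4 = 9;  u_3 = (u_2 − 9)/17 = -4/7
  u_3 = -4/7;  a_5 = 14;  u_4 = (u_3 − 14)/17 = -6/7
Digits: (0, 0, 3, 12, 9, 14).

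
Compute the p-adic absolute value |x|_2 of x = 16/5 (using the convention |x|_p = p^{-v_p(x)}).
|16/5|_2 = 1/16

Step 1 — compute v_2(x) by factoring powers of 2 out of the numerator and denominator: v_2(16/5) = 4. Step 2 — apply |x|_p = p^{-v_p(x)} = 2^{-4} = 1/16.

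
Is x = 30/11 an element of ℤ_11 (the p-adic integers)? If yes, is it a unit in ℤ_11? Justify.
x ∉ ℤ_11 (v_11(x) = -1 < 0)

ℤ_11 = {x ∈ ℚ_11 : v_11(x) ≥ 0} and ℤ_11^× = {x ∈ ℤ_11 : v_11(x) = 0}. Here v_11(30/11) = v_11(num) − v_11(den) = -1; compare against these criteria.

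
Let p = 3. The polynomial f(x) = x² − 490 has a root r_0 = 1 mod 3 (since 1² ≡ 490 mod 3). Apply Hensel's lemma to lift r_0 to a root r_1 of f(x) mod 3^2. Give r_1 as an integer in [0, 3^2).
r_1 = 7 (mod 9)

Hensel's recurrence: r_{i+1} = r_i − f(r_i)·(f′(r_i))^{-1} mod 3^{i+2}, with f′(x) = 2x. Iterate:
  r_0 = 1 (mod 3)
  r_1 = 7 (mod 9)
Final: r_1 = 7, and one checks f(r_1) ≡ 0 mod 3^2.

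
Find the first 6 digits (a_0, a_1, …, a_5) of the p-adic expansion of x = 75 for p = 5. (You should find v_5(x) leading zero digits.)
(a_0, …, a_5) = (0, 0, 3, 0, 0, 0)

v_5(75) = 2, so a_0 = ... = a_1 = 0. Factor out: x = 5^2 · u with u = 3 a unit in ℤ_5. Expand u iteratively via a_{v+i} = u_i mod 5, u_{i+1} = (u_i − a_{v+i})/5:
  u_0 = 3;  a_2 = 3;  u_1 = (u_0 − 3)/5 = 0
  u_1 = 0;  a_3 = 0;  u_2 = (u_1 − 0)/5 = 0
  u_2 = 0;  a_4 = 0;  u_3 = (u_2 − 0)/5 = 0
  u_3 = 0;  a_5 = 0;  u_4 = (u_3 − 0)/5 = 0
Digits: (0, 0, 3, 0, 0, 0).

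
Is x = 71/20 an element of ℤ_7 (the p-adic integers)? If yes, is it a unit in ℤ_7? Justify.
x ∈ ℤ_7^× (unit); v_7(x) = 0

ℤ_7 = {x ∈ ℚ_7 : v_7(x) ≥ 0} and ℤ_7^× = {x ∈ ℤ_7 : v_7(x) = 0}. Here v_7(71/20) = v_7(num) − v_7(den) = 0; compare against these criteria.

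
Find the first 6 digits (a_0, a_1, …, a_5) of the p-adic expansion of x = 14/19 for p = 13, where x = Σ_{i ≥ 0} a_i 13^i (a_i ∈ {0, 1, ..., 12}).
(a_0, …, a_5) = (11, 4, 1, 4, 12, 10)

v_13(14/19) = 0 (numerator and denominator both coprime to 13), so x ∈ ℤ_13^×. Compute digits iteratively via a_i = x_i mod 13, x_{i+1} = (x_i − a_i)/13, with x_0 = x:
  x_0 = 14/19;  a_0 = 11;  x_1 = (x_0 − 11)/13 = -15/19
  x_1 = -15/19;  a_1 = 4;  x_2 = (x_1 − 4)/13 = -7/19
  x_2 = -7/19;  a_2 = 1;  x_3 = (x_2 − 1)/13 = -2/19
  x_3 = -2/19;  a_3 = 4;  x_4 = (x_3 − 4)/13 = -6/19
  x_4 = -6/19;  a_4 = 12;  x_5 = (x_4 − 12)/13 = -18/19
  x_5 = -18/19;  a_5 = 10;  x_6 = (x_5 − 10)/13 = -16/19
Digits: (11, 4, 1, 4, 12, 10).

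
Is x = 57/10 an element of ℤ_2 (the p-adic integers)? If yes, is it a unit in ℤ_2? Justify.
x ∉ ℤ_2 (v_2(x) = -1 < 0)

ℤ_2 = {x ∈ ℚ_2 : v_2(x) ≥ 0} and ℤ_2^× = {x ∈ ℤ_2 : v_2(x) = 0}. Here v_2(57/10) = v_2(num) − v_2(den) = -1; compare against these criteria.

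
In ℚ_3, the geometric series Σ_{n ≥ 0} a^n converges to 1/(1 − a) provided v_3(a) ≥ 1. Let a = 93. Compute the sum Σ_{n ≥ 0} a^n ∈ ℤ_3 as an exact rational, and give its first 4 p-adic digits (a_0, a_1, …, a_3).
Σ a^n = 1/(1 − a) = -1/92;  first 4 digits = (1, 1, 2, 0)

v_3(a) = 1 ≥ 1, so the series converges in ℤ_3 to 1/(1 − a) = 1/(1 − 93) = -1/92. Expand this rational in ℤ_3: compute digits iteratively via d_i = x_i mod 3, x_{i+1} = (x_i − d_i)/3. The first 4 digits are (1, 1, 2, 0).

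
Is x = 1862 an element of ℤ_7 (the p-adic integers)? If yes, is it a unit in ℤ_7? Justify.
x ∈ ℤ_7 but not a unit; v_7(x) = 2 > 0

ℤ_7 = {x ∈ ℚ_7 : v_7(x) ≥ 0} and ℤ_7^× = {x ∈ ℤ_7 : v_7(x) = 0}. Here v_7(1862) = v_7(num) − v_7(den) = 2; compare against these criteria.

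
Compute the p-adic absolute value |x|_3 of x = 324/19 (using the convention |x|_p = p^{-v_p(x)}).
|324/19|_3 = 1/81

Step 1 — compute v_3(x) by factoring powers of 3 out of the numerator and denominator: v_3(324/19) = 4. Step 2 — apply |x|_p = p^{-v_p(x)} = 3^{-4} = 1/81.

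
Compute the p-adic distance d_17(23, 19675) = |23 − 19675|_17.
d_17(23, 19675) = 1/4913

Step 1 — x − y = 23 − 19675 = -19652. Step 2 — v_17(-19652) = 3 (factor: -19652 = −(17^3 · 4); the sign does not affect v_p). Step 3 — |x − y|_17 = 17^{-3} = 1/4913.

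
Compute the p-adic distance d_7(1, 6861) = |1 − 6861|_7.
d_7(1, 6861) = 1/343

Step 1 — x − y = 1 − 6861 = -6860. Step 2 — v_7(-6860) = 3 (factor: -6860 = −(7^3 · 20); the sign does not affect v_p). Step 3 — |x − y|_7 = 7^{-3} = 1/343.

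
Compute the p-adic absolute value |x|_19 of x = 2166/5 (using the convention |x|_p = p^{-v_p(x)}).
|2166/5|_19 = 1/361

Step 1 — compute v_19(x) by factoring powers of 19 out of the numerator and denominator: v_19(2166/5) = 2. Step 2 — apply |x|_p = p^{-v_p(x)} = 19^{-2} = 1/361.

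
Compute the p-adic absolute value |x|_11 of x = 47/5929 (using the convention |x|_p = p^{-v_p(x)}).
|47/5929|_11 = 121

Step 1 — compute v_11(x) by factoring powers of 11 out of the numerator and denominator: v_11(47/5929) = -2. Step 2 — apply |x|_p = p^{-v_p(x)} = 11^{2} = 121.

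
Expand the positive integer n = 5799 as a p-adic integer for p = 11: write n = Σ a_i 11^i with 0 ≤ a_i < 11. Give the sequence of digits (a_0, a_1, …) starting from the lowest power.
(a_0, a_1, …) = (2, 10, 3, 4)

Repeated division by 11 gives the digits low-to-high: 5799 = 2 + 10·11^1 + 3·11^2 + 4·11^3. Digit sequence: (2, 10, 3, 4).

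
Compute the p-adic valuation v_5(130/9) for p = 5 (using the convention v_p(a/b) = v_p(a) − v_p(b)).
v_5(130/9) = 1

Factor powers of 5 from the numerator and denominator of the reduced fraction: 130 = 5^1 · 26 and 9 = 5^0 · 9. Apply v_p(a/b) = v_p(a) − v_p(b): v_5(130/9) = 1 − 0 = 1.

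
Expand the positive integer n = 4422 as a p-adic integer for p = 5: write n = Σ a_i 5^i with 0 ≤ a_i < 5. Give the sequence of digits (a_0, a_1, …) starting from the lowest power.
(a_0, a_1, …) = (2, 4, 1, 0, 2, 1)

Repeated division by 5 gives the digits low-to-high: 4422 = 2 + 4·5^1 + 1·5^2 + 2·5^4 + 1·5^5. Digit sequence: (2, 4, 1, 0, 2, 1).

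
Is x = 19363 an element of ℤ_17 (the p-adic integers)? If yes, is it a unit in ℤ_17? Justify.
x ∈ ℤ_17 but not a unit; v_17(x) = 2 > 0

ℤ_17 = {x ∈ ℚ_17 : v_17(x) ≥ 0} and ℤ_17^× = {x ∈ ℤ_17 : v_17(x) = 0}. Here v_17(19363) = v_17(num) − v_17(den) = 2; compare against these criteria.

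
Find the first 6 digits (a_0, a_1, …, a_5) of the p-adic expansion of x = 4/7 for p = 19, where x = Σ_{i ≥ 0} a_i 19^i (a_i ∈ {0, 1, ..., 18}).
(a_0, …, a_5) = (6, 16, 10, 13, 2, 8)

v_19(4/7) = 0 (numerator and denominator both coprime to 19), so x ∈ ℤ_19^×. Compute digits iteratively via a_i = x_i mod 19, x_{i+1} = (x_i − a_i)/19, with x_0 = x:
  x_0 = 4/7;  a_0 = 6;  x_1 = (x_0 − 6)/19 = -2/7
  x_1 = -2/7;  a_1 = 16;  x_2 = (x_1 − 16)/19 = -6/7
  x_2 = -6/7;  a_2 = 10;  x_3 = (x_2 − 10)/19 = -4/7
  x_3 = -4/7;  a_3 = 13;  x_4 = (x_3 − 13)/19 = -5/7
  x_4 = -5/7;  a_4 = 2;  x_5 = (x_4 − 2)/19 = -1/7
  x_5 = -1/7;  a_5 = 8;  x_6 = (x_5 − 8)/19 = -3/7
Digits: (6, 16, 10, 13, 2, 8).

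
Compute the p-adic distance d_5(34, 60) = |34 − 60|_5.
d_5(34, 60) = 1

Step 1 — x − y = 34 − 60 = -26. Step 2 — v_5(-26) = 0 (factor: -26 = −(5^0 · 26); the sign does not affect v_p). Step 3 — |x − y|_5 = 5^{0} = 1.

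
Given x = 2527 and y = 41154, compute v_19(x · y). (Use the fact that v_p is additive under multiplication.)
v_19(103996158) = 5

v_p(x) = 2 (factor: 2527 = 19^2 · 7); v_p(y) = 3 (factor: 41154 = 19^3 · 6). Additivity: v_p(xy) = v_p(x) + v_p(y) = 2 + 3 = 5. (Direct check: xy = 103996158 = 19^5 · (42).)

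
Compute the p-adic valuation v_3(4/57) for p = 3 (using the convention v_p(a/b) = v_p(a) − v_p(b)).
v_3(4/57) = -1

Factor powers of 3 from the numerator and denominator of the reduced fraction: 4 = 3^0 · 4 and 57 = 3^1 · 19. Apply v_p(a/b) = v_p(a) − v_p(b): v_3(4/57) = 0 − 1 = -1.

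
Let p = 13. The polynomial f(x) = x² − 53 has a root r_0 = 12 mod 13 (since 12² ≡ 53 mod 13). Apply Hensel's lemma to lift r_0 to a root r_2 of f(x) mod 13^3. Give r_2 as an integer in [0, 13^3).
r_2 = 311 (mod 2197)

Hensel's recurrence: r_{i+1} = r_i − f(r_i)·(f′(r_i))^{-1} mod 13^{i+2}, with f′(x) = 2x. Iterate:
  r_0 = 12 (mod 13)
  r_1 = 142 (mod 169)
  r_2 = 311 (mod 2197)
Final: r_2 = 311, and one checks f(r_2) ≡ 0 mod 13^3.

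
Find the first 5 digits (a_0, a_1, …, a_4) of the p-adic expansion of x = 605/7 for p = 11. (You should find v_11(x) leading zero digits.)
(a_0, …, a_4) = (0, 0, 7, 1, 3)

v_11(605/7) = 2, so a_0 = ... = a_1 = 0. Factor out: x = 11^2 · u with u = 5/7 a unit in ℤ_11. Expand u iteratively via a_{v+i} = u_i mod 11, u_{i+1} = (u_i − a_{v+i})/11:
  u_0 = 5/7;  a_2 = 7;  u_1 = (u_0 − 7)/11 = -4/7
  u_1 = -4/7;  a_3 = 1;  u_2 = (u_1 − 1)/11 = -1/7
  u_2 = -1/7;  a_4 = 3;  u_3 = (u_2 − 3)/11 = -2/7
Digits: (0, 0, 7, 1, 3).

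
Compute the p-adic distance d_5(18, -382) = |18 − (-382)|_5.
d_5(18, -382) = 1/25

Step 1 — x − y = 18 − (-382) = 400. Step 2 — v_5(400) = 2 (factor: 400 = (5^2 · 16); the sign does not affect v_p). Step 3 — |x − y|_5 = 5^{-2} = 1/25.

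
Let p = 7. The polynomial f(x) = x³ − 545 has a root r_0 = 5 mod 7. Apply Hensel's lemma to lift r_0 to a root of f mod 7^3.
r_2 = 40 (mod 343)

Hensel: r_{i+1} = r_i − f(r_i)/f′(r_i) mod 7^{i+2}, where f′(x) = 3x². Iterate:
  r_0 = 5 (mod 7)
  r_1 = 40 (mod 49)
  r_2 = 40 (mod 343)
Final: r = 40 with f(r) ≡ 0 mod 7^3.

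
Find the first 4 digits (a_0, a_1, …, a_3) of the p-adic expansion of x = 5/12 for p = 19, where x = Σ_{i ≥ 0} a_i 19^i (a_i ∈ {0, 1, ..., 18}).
(a_0, …, a_3) = (2, 11, 1, 11)

v_19(5/12) = 0 (numerator and denominator both coprime to 19), so x ∈ ℤ_19^×. Compute digits iteratively via a_i = x_i mod 19, x_{i+1} = (x_i − a_i)/19, with x_0 = x:
  x_0 = 5/12;  a_0 = 2;  x_1 = (x_0 − 2)/19 = -1/12
  x_1 = -1/12;  a_1 = 11;  x_2 = (x_1 − 11)/19 = -7/12
  x_2 = -7/12;  a_2 = 1;  x_3 = (x_2 − 1)/19 = -1/12
  x_3 = -1/12;  a_3 = 11;  x_4 = (x_3 − 11)/19 = -7/12
Digits: (2, 11, 1, 11).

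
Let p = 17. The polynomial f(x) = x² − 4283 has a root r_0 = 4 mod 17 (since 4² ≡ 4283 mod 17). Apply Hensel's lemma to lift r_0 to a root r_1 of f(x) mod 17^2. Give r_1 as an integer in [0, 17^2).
r_1 = 140 (mod 289)

Hensel's recurrence: r_{i+1} = r_i − f(r_i)·(f′(r_i))^{-1} mod 17^{i+2}, with f′(x) = 2x. Iterate:
  r_0 = 4 (mod 17)
  r_1 = 140 (mod 289)
Final: r_1 = 140, and one checks f(r_1) ≡ 0 mod 17^2.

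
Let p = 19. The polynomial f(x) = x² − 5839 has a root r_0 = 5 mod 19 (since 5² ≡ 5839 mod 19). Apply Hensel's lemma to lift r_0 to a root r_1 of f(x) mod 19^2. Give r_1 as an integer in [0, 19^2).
r_1 = 81 (mod 361)

Hensel's recurrence: r_{i+1} = r_i − f(r_i)·(f′(r_i))^{-1} mod 19^{i+2}, with f′(x) = 2x. Iterate:
  r_0 = 5 (mod 19)
  r_1 = 81 (mod 361)
Final: r_1 = 81, and one checks f(r_1) ≡ 0 mod 19^2.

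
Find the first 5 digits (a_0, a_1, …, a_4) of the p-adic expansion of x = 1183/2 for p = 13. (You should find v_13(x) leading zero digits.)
(a_0, …, a_4) = (0, 0, 10, 6, 6)

v_13(1183/2) = 2, so a_0 = ... = a_1 = 0. Factor out: x = 13^2 · u with u = 7/2 a unit in ℤ_13. Expand u iteratively via a_{v+i} = u_i mod 13, u_{i+1} = (u_i − a_{v+i})/13:
  u_0 = 7/2;  a_2 = 10;  u_1 = (u_0 − 10)/13 = -1/2
  u_1 = -1/2;  a_3 = 6;  u_2 = (u_1 − 6)/13 = -1/2
  u_2 = -1/2;  a_4 = 6;  u_3 = (u_2 − 6)/13 = -1/2
Digits: (0, 0, 10, 6, 6).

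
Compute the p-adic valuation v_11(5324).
v_11(5324) = 3

v_11(n) is the largest exponent k such that 11^k divides n. Factor out: 5324 = 11^3 · 4. (Sign doesn't affect v_p.) So v_11(5324) = 3.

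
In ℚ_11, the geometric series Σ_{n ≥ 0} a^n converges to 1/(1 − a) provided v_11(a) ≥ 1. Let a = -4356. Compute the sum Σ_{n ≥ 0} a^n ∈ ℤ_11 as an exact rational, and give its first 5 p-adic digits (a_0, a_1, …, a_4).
Σ a^n = 1/(1 − a) = 1/4357;  first 5 digits = (1, 0, 8, 7, 8)

v_11(a) = 2 ≥ 1, so the series converges in ℤ_11 to 1/(1 − a) = 1/(1 − (-4356)) = 1/4357. Expand this rational in ℤ_11: compute digits iteratively via d_i = x_i mod 11, x_{i+1} = (x_i − d_i)/11. The first 5 digits are (1, 0, 8, 7, 8).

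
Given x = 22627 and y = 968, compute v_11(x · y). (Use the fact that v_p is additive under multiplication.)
v_11(21902936) = 5

v_p(x) = 3 (factor: 22627 = 11^3 · 17); v_p(y) = 2 (factor: 968 = 11^2 · 8). Additivity: v_p(xy) = v_p(x) + v_p(y) = 3 + 2 = 5. (Direct check: xy = 21902936 = 11^5 · (136).)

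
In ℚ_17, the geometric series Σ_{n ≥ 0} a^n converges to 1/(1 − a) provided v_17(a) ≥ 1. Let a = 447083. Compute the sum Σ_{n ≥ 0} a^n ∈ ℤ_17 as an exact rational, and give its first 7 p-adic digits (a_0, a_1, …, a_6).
Σ a^n = 1/(1 − a) = -1/447082;  first 7 digits = (1, 0, 0, 6, 5, 0, 2)

v_17(a) = 3 ≥ 1, so the series converges in ℤ_17 to 1/(1 − a) = 1/(1 − 447083) = -1/447082. Expand this rational in ℤ_17: compute digits iteratively via d_i = x_i mod 17, x_{i+1} = (x_i − d_i)/17. The first 7 digits are (1, 0, 0, 6, 5, 0, 2).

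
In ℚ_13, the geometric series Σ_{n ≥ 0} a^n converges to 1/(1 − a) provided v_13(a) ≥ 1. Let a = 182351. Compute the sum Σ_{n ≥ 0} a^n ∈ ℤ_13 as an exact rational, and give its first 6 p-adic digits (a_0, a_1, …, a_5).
Σ a^n = 1/(1 − a) = -1/182350;  first 6 digits = (1, 0, 0, 5, 6, 0)

v_13(a) = 3 ≥ 1, so the series converges in ℤ_13 to 1/(1 − a) = 1/(1 − 182351) = -1/182350. Expand this rational in ℤ_13: compute digits iteratively via d_i = x_i mod 13, x_{i+1} = (x_i − d_i)/13. The first 6 digits are (1, 0, 0, 5, 6, 0).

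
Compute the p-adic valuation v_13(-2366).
v_13(-2366) = 2

v_13(n) is the largest exponent k such that 13^k divides n. Factor out: -2366 = -13^2 · 14. (Sign doesn't affect v_p.) So v_13(-2366) = 2.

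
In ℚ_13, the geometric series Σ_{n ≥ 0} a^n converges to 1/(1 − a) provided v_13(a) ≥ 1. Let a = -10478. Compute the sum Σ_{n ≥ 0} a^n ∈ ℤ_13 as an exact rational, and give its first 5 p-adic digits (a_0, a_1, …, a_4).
Σ a^n = 1/(1 − a) = 1/10479;  first 5 digits = (1, 0, 3, 8, 8)

v_13(a) = 2 ≥ 1, so the series converges in ℤ_13 to 1/(1 − a) = 1/(1 − (-10478)) = 1/10479. Expand this rational in ℤ_13: compute digits iteratively via d_i = x_i mod 13, x_{i+1} = (x_i − d_i)/13. The first 5 digits are (1, 0, 3, 8, 8).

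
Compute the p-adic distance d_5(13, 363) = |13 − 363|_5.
d_5(13, 363) = 1/25

Step 1 — x − y = 13 − 363 = -350. Step 2 — v_5(-350) = 2 (factor: -350 = −(5^2 · 14); the sign does not affect v_p). Step 3 — |x − y|_5 = 5^{-2} = 1/25.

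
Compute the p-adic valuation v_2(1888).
v_2(1888) = 5

v_2(n) is the largest exponent k such that 2^k divides n. Factor out: 1888 = 2^5 · 59. (Sign doesn't affect v_p.) So v_2(1888) = 5.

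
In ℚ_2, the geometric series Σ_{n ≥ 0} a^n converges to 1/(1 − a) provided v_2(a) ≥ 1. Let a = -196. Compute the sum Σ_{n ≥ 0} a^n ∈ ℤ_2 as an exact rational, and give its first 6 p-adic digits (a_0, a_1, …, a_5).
Σ a^n = 1/(1 − a) = 1/197;  first 6 digits = (1, 0, 1, 1, 0, 0)

v_2(a) = 2 ≥ 1, so the series converges in ℤ_2 to 1/(1 − a) = 1/(1 − (-196)) = 1/197. Expand this rational in ℤ_2: compute digits iteratively via d_i = x_i mod 2, x_{i+1} = (x_i − d_i)/2. The first 6 digits are (1, 0, 1, 1, 0, 0).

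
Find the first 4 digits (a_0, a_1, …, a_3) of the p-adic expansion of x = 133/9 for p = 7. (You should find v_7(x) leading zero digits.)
(a_0, …, a_3) = (0, 6, 1, 6)

v_7(133/9) = 1, so a_0 = ... = a_0 = 0. Factor out: x = 7^1 · u with u = 19/9 a unit in ℤ_7. Expand u iteratively via a_{v+i} = u_i mod 7, u_{i+1} = (u_i − a_{v+i})/7:
  u_0 = 19/9;  a_1 = 6;  u_1 = (u_0 − 6)/7 = -5/9
  u_1 = -5/9;  a_2 = 1;  u_2 = (u_1 − 1)/7 = -2/9
  u_2 = -2/9;  a_3 = 6;  u_3 = (u_2 − 6)/7 = -8/9
Digits: (0, 6, 1, 6).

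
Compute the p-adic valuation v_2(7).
v_2(7) = 0

v_2(n) is the largest exponent k such that 2^k divides n. Factor out: 7 = 2^0 · 7. (Sign doesn't affect v_p.) So v_2(7) = 0.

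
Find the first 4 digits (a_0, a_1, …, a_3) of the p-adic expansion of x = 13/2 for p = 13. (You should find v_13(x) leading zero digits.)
(a_0, …, a_3) = (0, 7, 6, 6)

v_13(13/2) = 1, so a_0 = ... = a_0 = 0. Factor out: x = 13^1 · u with u = 1/2 a unit in ℤ_13. Expand u iteratively via a_{v+i} = u_i mod 13, u_{i+1} = (u_i − a_{v+i})/13:
  u_0 = 1/2;  a_1 = 7;  u_1 = (u_0 − 7)/13 = -1/2
  u_1 = -1/2;  a_2 = 6;  u_2 = (u_1 − 6)/13 = -1/2
  u_2 = -1/2;  a_3 = 6;  u_3 = (u_2 − 6)/13 = -1/2
Digits: (0, 7, 6, 6).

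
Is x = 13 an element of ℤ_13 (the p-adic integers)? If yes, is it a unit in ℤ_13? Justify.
x ∈ ℤ_13 but not a unit; v_13(x) = 1 > 0

ℤ_13 = {x ∈ ℚ_13 : v_13(x) ≥ 0} and ℤ_13^× = {x ∈ ℤ_13 : v_13(x) = 0}. Here v_13(13) = v_13(num) − v_13(den) = 1; compare against these criteria.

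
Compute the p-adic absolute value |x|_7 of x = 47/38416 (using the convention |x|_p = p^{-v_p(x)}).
|47/38416|_7 = 2401

Step 1 — compute v_7(x) by factoring powers of 7 out of the numerator and denominator: v_7(47/38416) = -4. Step 2 — apply |x|_p = p^{-v_p(x)} = 7^{4} = 2401.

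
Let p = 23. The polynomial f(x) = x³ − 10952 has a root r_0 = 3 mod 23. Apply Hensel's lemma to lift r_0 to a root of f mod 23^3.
r_2 = 7363 (mod 12167)

Hensel: r_{i+1} = r_i − f(r_i)/f′(r_i) mod 23^{i+2}, where f′(x) = 3x². Iterate:
  r_0 = 3 (mod 23)
  r_1 = 486 (mod 529)
  r_2 = 7363 (mod 12167)
Final: r = 7363 with f(r) ≡ 0 mod 23^3.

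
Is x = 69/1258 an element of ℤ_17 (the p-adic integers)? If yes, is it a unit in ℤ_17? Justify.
x ∉ ℤ_17 (v_17(x) = -1 < 0)

ℤ_17 = {x ∈ ℚ_17 : v_17(x) ≥ 0} and ℤ_17^× = {x ∈ ℤ_17 : v_17(x) = 0}. Here v_17(69/1258) = v_17(num) − v_17(den) = -1; compare against these criteria.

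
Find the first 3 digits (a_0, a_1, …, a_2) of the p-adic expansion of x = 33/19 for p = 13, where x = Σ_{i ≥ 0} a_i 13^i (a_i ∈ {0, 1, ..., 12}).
(a_0, …, a_2) = (12, 4, 1)

v_13(33/19) = 0 (numerator and denominator both coprime to 13), so x ∈ ℤ_13^×. Compute digits iteratively via a_i = x_i mod 13, x_{i+1} = (x_i − a_i)/13, with x_0 = x:
  x_0 = 33/19;  a_0 = 12;  x_1 = (x_0 − 12)/13 = -15/19
  x_1 = -15/19;  a_1 = 4;  x_2 = (x_1 − 4)/13 = -7/19
  x_2 = -7/19;  a_2 = 1;  x_3 = (x_2 − 1)/13 = -2/19
Digits: (12, 4, 1).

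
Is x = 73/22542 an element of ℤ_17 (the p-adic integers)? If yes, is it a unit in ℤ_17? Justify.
x ∉ ℤ_17 (v_17(x) = -2 < 0)

ℤ_17 = {x ∈ ℚ_17 : v_17(x) ≥ 0} and ℤ_17^× = {x ∈ ℤ_17 : v_17(x) = 0}. Here v_17(73/22542) = v_17(num) − v_17(den) = -2; compare against these criteria.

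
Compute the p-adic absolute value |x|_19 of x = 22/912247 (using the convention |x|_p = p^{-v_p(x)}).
|22/912247|_19 = 130321

Step 1 — compute v_19(x) by factoring powers of 19 out of the numerator and denominator: v_19(22/912247) = -4. Step 2 — apply |x|_p = p^{-v_p(x)} = 19^{4} = 130321.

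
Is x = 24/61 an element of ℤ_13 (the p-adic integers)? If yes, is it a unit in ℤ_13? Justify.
x ∈ ℤ_13^× (unit); v_13(x) = 0

ℤ_13 = {x ∈ ℚ_13 : v_13(x) ≥ 0} and ℤ_13^× = {x ∈ ℤ_13 : v_13(x) = 0}. Here v_13(24/61) = v_13(num) − v_13(den) = 0; compare against these criteria.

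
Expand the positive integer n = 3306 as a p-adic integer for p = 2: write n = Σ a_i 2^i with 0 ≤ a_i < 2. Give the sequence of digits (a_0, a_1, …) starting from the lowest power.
(a_0, a_1, …) = (0, 1, 0, 1, 0, 1, 1, 1, 0, 0, 1, 1)

Repeated division by 2 gives the digits low-to-high: 3306 = 1·2^1 + 1·2^3 + 1·2^5 + 1·2^6 + 1·2^7 + 1·2^10 + 1·2^11. Digit sequence: (0, 1, 0, 1, 0, 1, 1, 1, 0, 0, 1, 1).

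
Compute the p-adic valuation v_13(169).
v_13(169) = 2

v_13(n) is the largest exponent k such that 13^k divides n. Factor out: 169 = 13^2 · 1. (Sign doesn't affect v_p.) So v_13(169) = 2.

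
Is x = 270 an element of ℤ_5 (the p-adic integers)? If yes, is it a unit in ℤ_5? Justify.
x ∈ ℤ_5 but not a unit; v_5(x) = 1 > 0

ℤ_5 = {x ∈ ℚ_5 : v_5(x) ≥ 0} and ℤ_5^× = {x ∈ ℤ_5 : v_5(x) = 0}. Here v_5(270) = v_5(num) − v_5(den) = 1; compare against these criteria.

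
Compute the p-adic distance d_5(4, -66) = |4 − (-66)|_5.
d_5(4, -66) = 1/5

Step 1 — x − y = 4 − (-66) = 70. Step 2 — v_5(70) = 1 (factor: 70 = (5^1 · 14); the sign does not affect v_p). Step 3 — |x − y|_5 = 5^{-1} = 1/5.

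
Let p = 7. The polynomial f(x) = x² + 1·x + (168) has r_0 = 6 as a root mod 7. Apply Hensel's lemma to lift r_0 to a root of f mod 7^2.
r_1 = 20 (mod 49)

Hensel: r_{i+1} = r_i − f(r_i)·(f′(r_i))^{-1} mod 7^{i+2}, f′(x) = 2x + 1. Iterate:
  r_0 = 6 (mod 7)
  r_1 = 20 (mod 49)
Final: r = 20 satisfies f(r) ≡ 0 mod 7^2.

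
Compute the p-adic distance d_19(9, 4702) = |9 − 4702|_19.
d_19(9, 4702) = 1/361

Step 1 — x − y = 9 − 4702 = -4693. Step 2 — v_19(-4693) = 2 (factor: -4693 = −(19^2 · 13); the sign does not affect v_p). Step 3 — |x − y|_19 = 19^{-2} = 1/361.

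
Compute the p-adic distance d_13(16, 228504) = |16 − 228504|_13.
d_13(16, 228504) = 1/28561

Step 1 — x − y = 16 − 228504 = -228488. Step 2 — v_13(-228488) = 4 (factor: -228488 = −(13^4 · 8); the sign does not affect v_p). Step 3 — |x − y|_13 = 13^{-4} = 1/28561.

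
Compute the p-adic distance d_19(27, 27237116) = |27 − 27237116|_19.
d_19(27, 27237116) = 1/2476099

Step 1 — x − y = 27 − 27237116 = -27237089. Step 2 — v_19(-27237089) = 5 (factor: -27237089 = −(19^5 · 11); the sign does not affect v_p). Step 3 — |x − y|_19 = 19^{-5} = 1/2476099.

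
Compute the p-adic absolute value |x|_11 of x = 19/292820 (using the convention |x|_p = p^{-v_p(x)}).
|19/292820|_11 = 14641

Step 1 — compute v_11(x) by factoring powers of 11 out of the numerator and denominator: v_11(19/292820) = -4. Step 2 — apply |x|_p = p^{-v_p(x)} = 11^{4} = 14641.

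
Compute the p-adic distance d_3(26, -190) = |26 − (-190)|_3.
d_3(26, -190) = 1/27

Step 1 — x − y = 26 − (-190) = 216. Step 2 — v_3(216) = 3 (factor: 216 = (3^3 · 8); the sign does not affect v_p). Step 3 — |x − y|_3 = 3^{-3} = 1/27.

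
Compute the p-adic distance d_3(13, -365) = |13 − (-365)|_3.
d_3(13, -365) = 1/27

Step 1 — x − y = 13 − (-365) = 378. Step 2 — v_3(378) = 3 (factor: 378 = (3^3 · 14); the sign does not affect v_p). Step 3 — |x − y|_3 = 3^{-3} = 1/27.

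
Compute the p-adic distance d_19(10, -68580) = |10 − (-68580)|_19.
d_19(10, -68580) = 1/6859

Step 1 — x − y = 10 − (-68580) = 68590. Step 2 — v_19(68590) = 3 (factor: 68590 = (19^3 · 10); the sign does not affect v_p). Step 3 — |x − y|_19 = 19^{-3} = 1/6859.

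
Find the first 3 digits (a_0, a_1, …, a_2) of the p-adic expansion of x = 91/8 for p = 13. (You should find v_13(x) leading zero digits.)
(a_0, …, a_2) = (0, 9, 1)

v_13(91/8) = 1, so a_0 = ... = a_0 = 0. Factor out: x = 13^1 · u with u = 7/8 a unit in ℤ_13. Expand u iteratively via a_{v+i} = u_i mod 13, u_{i+1} = (u_i − a_{v+i})/13:
  u_0 = 7/8;  a_1 = 9;  u_1 = (u_0 − 9)/13 = -5/8
  u_1 = -5/8;  a_2 = 1;  u_2 = (u_1 − 1)/13 = -1/8
Digits: (0, 9, 1).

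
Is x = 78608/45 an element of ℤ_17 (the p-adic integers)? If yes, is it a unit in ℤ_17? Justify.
x ∈ ℤ_17 but not a unit; v_17(x) = 3 > 0

ℤ_17 = {x ∈ ℚ_17 : v_17(x) ≥ 0} and ℤ_17^× = {x ∈ ℤ_17 : v_17(x) = 0}. Here v_17(78608/45) = v_17(num) − v_17(den) = 3; compare against these criteria.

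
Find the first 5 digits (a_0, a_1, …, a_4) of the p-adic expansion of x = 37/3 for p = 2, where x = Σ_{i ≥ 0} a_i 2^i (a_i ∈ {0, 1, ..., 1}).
(a_0, …, a_4) = (1, 1, 1, 0, 1)

v_2(37/3) = 0 (numerator and denominator both coprime to 2), so x ∈ ℤ_2^×. Compute digits iteratively via a_i = x_i mod 2, x_{i+1} = (x_i − a_i)/2, with x_0 = x:
  x_0 = 37/3;  a_0 = 1;  x_1 = (x_0 − 1)/2 = 17/3
  x_1 = 17/3;  a_1 = 1;  x_2 = (x_1 − 1)/2 = 7/3
  x_2 = 7/3;  a_2 = 1;  x_3 = (x_2 − 1)/2 = 2/3
  x_3 = 2/3;  a_3 = 0;  x_4 = (x_3 − 0)/2 = 1/3
  x_4 = 1/3;  a_4 = 1;  x_5 = (x_4 − 1)/2 = -1/3
Digits: (1, 1, 1, 0, 1).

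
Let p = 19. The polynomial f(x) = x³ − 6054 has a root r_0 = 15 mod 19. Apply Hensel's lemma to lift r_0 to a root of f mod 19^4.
r_3 = 2485 (mod 130321)

Hensel: r_{i+1} = r_i − f(r_i)/f′(r_i) mod 19^{i+2}, where f′(x) = 3x². Iterate:
  r_0 = 15 (mod 19)
  r_1 = 319 (mod 361)
  r_2 = 2485 (mod 6859)
  r_3 = 2485 (mod 130321)
Final: r = 2485 with f(r) ≡ 0 mod 19^4.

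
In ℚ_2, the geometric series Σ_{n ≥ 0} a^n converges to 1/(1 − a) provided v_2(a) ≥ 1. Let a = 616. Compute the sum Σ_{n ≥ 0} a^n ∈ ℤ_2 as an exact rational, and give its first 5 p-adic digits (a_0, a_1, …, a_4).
Σ a^n = 1/(1 − a) = -1/615;  first 5 digits = (1, 0, 0, 1, 0)

v_2(a) = 3 ≥ 1, so the series converges in ℤ_2 to 1/(1 − a) = 1/(1 − 616) = -1/615. Expand this rational in ℤ_2: compute digits iteratively via d_i = x_i mod 2, x_{i+1} = (x_i − d_i)/2. The first 5 digits are (1, 0, 0, 1, 0).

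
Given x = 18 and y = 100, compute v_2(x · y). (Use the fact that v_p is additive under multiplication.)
v_2(1800) = 3

v_p(x) = 1 (factor: 18 = 2^1 · 9); v_p(y) = 2 (factor: 100 = 2^2 · 25). Additivity: v_p(xy) = v_p(x) + v_p(y) = 1 + 2 = 3. (Direct check: xy = 1800 = 2^3 · (225).)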